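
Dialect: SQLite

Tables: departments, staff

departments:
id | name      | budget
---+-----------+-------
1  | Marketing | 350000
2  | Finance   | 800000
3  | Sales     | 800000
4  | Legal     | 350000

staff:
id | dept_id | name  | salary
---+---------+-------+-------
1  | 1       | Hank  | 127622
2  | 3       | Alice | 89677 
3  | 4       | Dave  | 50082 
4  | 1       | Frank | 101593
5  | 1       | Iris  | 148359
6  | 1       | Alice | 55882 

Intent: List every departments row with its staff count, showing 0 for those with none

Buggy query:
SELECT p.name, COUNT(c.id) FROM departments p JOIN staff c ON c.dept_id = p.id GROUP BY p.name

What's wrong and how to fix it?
Bug: INNER JOIN drops departments rows that have no matching staff rows

Fix: Switch to LEFT JOIN to retain unmatched parent rows

Corrected query:
SELECT p.name, COUNT(c.id) FROM departments p LEFT JOIN staff c ON c.dept_id = p.id GROUP BY p.name

Result:
name      | COUNT(c.id)
----------+------------
Finance   | 0          
Legal     | 1          
Marketing | 4          
Sales     | 1          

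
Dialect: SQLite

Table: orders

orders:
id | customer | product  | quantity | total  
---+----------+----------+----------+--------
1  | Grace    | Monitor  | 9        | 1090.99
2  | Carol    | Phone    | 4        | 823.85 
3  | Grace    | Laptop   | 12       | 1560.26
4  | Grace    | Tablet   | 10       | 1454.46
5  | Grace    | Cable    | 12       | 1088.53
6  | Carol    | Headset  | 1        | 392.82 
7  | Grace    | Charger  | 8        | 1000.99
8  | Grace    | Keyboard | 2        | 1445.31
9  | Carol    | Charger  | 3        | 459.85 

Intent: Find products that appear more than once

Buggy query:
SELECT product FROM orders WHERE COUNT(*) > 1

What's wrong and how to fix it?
Bug: WHERE can't reference COUNT(*); aggregates are computed after WHERE

Fix: Group first, then use HAVING for the count condition

Corrected query:
SELECT product FROM orders GROUP BY product HAVING COUNT(*) > 1

Result:
product
-------
Charger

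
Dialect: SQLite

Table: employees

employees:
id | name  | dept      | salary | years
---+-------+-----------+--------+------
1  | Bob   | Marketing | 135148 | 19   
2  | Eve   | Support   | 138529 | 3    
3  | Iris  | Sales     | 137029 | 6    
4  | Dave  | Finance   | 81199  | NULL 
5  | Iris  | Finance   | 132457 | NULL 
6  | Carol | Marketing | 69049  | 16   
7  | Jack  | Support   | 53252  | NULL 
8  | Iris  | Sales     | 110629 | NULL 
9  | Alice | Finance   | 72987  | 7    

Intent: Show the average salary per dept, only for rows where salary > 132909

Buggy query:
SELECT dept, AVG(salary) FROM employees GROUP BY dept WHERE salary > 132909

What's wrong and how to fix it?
Bug: WHERE cannot follow GROUP BY

Fix: Move the WHERE clause before GROUP BY

Corrected query:
SELECT dept, AVG(salary) FROM employees WHERE salary > 132909 GROUP BY dept

Result:
dept      | AVG(salary)
----------+------------
Marketing | 135148     
Sales     | 137029     
Support   | 138529     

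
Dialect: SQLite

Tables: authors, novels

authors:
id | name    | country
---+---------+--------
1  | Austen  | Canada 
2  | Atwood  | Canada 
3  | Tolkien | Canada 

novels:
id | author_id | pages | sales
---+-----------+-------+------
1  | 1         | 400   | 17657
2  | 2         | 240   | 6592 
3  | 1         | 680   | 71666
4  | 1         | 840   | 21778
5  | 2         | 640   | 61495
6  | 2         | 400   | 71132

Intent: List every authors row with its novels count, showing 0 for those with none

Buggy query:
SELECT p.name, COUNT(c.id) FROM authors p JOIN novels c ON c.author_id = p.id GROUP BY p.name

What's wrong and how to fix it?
Bug: An inner join excludes parents with zero children

Fix: Switch to LEFT JOIN to retain unmatched parent rows

Corrected query:
SELECT p.name, COUNT(c.id) FROM authors p LEFT JOIN novels c ON c.author_id = p.id GROUP BY p.name

Result:
name    | COUNT(c.id)
--------+------------
Atwood  | 3          
Austen  | 3          
Tolkien | 0          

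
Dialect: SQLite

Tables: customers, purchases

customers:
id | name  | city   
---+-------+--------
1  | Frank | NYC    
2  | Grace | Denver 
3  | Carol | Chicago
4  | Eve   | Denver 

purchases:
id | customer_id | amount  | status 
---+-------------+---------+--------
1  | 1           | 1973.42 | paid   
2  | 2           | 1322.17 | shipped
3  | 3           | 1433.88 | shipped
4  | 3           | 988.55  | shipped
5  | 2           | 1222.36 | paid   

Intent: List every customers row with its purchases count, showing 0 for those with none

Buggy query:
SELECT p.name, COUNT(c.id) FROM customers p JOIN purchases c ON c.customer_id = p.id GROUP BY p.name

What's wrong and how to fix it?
Bug: An inner join excludes parents with zero children

Fix: Switch to LEFT JOIN to retain unmatched parent rows

Corrected query:
SELECT p.name, COUNT(c.id) FROM customers p LEFT JOIN purchases c ON c.customer_id = p.id GROUP BY p.name

Result:
name  | COUNT(c.id)
------+------------
Carol | 2          
Eve   | 0          
Frank | 1          
Grace | 2          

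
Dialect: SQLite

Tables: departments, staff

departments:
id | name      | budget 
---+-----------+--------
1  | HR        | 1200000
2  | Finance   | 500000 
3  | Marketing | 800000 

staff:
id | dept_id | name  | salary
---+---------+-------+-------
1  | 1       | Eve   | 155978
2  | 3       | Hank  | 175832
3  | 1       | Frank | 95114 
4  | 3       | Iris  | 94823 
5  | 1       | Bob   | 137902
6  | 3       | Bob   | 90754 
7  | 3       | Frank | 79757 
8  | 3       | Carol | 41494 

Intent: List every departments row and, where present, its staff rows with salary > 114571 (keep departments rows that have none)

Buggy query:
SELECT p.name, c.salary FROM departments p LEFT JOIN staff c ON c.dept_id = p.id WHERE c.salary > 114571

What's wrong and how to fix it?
Bug: Filtering c.salary in WHERE discards the NULL rows produced by LEFT JOIN, turning it into an inner join

Fix: Put 'c.salary > 114571' in the JOIN's ON clause instead of WHERE

Corrected query:
SELECT p.name, c.salary FROM departments p LEFT JOIN staff c ON c.dept_id = p.id AND c.salary > 114571

Result:
name      | salary
----------+-------
HR        | 137902
HR        | 155978
Finance   | NULL  
Marketing | 175832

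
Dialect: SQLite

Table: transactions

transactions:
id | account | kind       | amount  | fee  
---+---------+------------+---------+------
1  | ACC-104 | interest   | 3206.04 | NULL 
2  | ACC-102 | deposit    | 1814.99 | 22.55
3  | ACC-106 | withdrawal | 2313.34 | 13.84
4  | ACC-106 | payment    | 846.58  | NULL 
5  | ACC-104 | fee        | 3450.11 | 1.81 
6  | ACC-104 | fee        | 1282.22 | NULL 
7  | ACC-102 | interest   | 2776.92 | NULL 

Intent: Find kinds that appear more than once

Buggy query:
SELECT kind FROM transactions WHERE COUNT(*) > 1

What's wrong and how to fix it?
Bug: WHERE can't reference COUNT(*); aggregates are computed after WHERE

Fix: Group first, then use HAVING for the count condition

Corrected query:
SELECT kind FROM transactions GROUP BY kind HAVING COUNT(*) > 1

Result:
kind    
--------
fee     
interest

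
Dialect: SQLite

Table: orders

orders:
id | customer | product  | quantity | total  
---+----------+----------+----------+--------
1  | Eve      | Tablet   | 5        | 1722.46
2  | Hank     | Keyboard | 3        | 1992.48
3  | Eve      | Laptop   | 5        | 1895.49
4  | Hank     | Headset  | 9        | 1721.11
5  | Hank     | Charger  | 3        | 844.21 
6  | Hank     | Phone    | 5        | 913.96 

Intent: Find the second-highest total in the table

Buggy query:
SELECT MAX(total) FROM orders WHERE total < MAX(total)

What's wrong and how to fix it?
Bug: MAX(total) on the right of the comparison is an aggregate-in-WHERE error

Fix: Put the inner MAX in a scalar subquery

Corrected query:
SELECT MAX(total) FROM orders WHERE total < (SELECT MAX(total) FROM orders)

Result:
MAX(total)
----------
1895.49   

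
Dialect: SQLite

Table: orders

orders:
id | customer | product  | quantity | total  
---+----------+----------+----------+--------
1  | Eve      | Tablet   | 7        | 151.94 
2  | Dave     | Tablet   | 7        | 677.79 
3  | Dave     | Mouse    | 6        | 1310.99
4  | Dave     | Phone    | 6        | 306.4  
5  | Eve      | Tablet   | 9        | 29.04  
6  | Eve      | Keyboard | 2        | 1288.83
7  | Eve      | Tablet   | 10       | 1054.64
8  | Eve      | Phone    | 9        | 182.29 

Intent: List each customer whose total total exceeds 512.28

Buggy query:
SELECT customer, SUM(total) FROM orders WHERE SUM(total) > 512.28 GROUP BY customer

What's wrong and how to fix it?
Bug: Aggregate functions cannot appear in a WHERE clause

Fix: Move the aggregate condition to a HAVING clause

Corrected query:
SELECT customer, SUM(total) FROM orders GROUP BY customer HAVING SUM(total) > 512.28

Result:
customer | SUM(total)
---------+-----------
Dave     | 2295.18   
Eve      | 2706.74   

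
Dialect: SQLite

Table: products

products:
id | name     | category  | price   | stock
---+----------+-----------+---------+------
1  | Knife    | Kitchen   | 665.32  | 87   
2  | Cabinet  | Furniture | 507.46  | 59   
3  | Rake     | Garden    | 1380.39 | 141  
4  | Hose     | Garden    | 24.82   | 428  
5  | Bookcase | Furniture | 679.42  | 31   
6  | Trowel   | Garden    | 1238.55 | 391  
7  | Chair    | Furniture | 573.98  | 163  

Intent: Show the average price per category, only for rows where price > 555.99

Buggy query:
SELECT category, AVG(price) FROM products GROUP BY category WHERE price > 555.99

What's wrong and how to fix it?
Bug: WHERE cannot follow GROUP BY

Fix: Move the WHERE clause before GROUP BY

Corrected query:
SELECT category, AVG(price) FROM products WHERE price > 555.99 GROUP BY category

Result:
category  | AVG(price)
----------+-----------
Furniture | 626.7     
Garden    | 1309.47   
Kitchen   | 665.32    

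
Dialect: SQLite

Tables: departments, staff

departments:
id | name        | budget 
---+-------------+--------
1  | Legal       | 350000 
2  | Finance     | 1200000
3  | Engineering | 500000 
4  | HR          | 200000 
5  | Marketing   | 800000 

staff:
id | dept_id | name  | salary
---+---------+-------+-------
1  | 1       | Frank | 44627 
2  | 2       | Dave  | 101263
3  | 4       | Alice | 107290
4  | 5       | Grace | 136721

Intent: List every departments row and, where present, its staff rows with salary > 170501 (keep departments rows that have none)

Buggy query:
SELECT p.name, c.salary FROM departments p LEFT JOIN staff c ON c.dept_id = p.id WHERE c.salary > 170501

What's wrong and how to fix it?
Bug: A WHERE condition on the right-hand table after LEFT JOIN drops unmatched parents

Fix: Move the right-table condition into the ON clause so unmatched parents are kept

Corrected query:
SELECT p.name, c.salary FROM departments p LEFT JOIN staff c ON c.dept_id = p.id AND c.salary > 170501

Result:
name        | salary
------------+-------
Legal       | NULL  
Finance     | NULL  
Engineering | NULL  
HR          | NULL  
Marketing   | NULL  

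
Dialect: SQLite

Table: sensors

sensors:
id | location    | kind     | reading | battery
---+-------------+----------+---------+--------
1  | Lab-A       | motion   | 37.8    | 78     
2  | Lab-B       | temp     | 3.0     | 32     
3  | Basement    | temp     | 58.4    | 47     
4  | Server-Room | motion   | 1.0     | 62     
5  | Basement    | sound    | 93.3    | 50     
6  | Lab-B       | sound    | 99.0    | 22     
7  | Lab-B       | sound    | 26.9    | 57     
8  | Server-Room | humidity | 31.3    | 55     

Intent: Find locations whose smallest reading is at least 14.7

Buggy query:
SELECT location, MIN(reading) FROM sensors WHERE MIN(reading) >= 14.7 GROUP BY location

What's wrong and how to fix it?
Bug: MIN() in WHERE is a misuse of aggregate

Fix: Replace WHERE with HAVING after the GROUP BY

Corrected query:
SELECT location, MIN(reading) FROM sensors GROUP BY location HAVING MIN(reading) >= 14.7

Result:
location | MIN(reading)
---------+-------------
Basement | 58.4        
Lab-A    | 37.8        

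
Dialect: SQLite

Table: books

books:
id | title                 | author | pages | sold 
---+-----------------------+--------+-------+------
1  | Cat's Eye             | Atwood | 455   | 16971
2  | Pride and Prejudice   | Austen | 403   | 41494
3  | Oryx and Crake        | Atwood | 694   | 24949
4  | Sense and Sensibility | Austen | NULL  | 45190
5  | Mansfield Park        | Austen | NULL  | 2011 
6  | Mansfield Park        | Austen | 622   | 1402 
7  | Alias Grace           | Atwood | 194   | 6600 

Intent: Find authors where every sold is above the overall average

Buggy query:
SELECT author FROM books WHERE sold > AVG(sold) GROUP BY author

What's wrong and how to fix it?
Bug: AVG() is an aggregate; it can't sit directly in WHERE

Fix: Compute the overall average in a scalar subquery and compare each group's MIN against it in HAVING

Corrected query:
SELECT author FROM books GROUP BY author HAVING MIN(sold) > (SELECT AVG(sold) FROM books)

Result:
(no rows)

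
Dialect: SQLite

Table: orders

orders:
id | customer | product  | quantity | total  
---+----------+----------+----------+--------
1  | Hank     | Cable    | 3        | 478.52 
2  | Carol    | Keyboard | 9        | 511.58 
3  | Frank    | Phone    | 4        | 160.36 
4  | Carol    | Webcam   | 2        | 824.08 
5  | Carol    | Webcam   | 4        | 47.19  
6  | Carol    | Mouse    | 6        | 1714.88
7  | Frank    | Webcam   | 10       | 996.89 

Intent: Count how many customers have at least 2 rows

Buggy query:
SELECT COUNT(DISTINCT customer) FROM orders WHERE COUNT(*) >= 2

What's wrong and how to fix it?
Bug: COUNT(*) cannot appear in WHERE; the per-group count doesn't exist yet

Fix: Group first with HAVING COUNT(*) >= 2, then COUNT the resulting groups

Corrected query:
SELECT COUNT(*) FROM (SELECT customer FROM orders GROUP BY customer HAVING COUNT(*) >= 2)

Result:
COUNT(*)
--------
2       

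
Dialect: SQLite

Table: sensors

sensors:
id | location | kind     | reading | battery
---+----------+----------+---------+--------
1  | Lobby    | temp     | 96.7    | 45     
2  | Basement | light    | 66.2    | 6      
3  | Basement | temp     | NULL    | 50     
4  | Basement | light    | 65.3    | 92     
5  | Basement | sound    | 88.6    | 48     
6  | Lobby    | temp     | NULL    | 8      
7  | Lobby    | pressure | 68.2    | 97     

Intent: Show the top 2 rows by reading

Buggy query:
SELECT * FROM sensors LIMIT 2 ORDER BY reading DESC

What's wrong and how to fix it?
Bug: LIMIT must come after ORDER BY

Fix: Sort with ORDER BY, then apply LIMIT

Corrected query:
SELECT * FROM sensors ORDER BY reading DESC LIMIT 2

Result:
id | location | kind  | reading | battery
---+----------+-------+---------+--------
1  | Lobby    | temp  | 96.7    | 45     
5  | Basement | sound | 88.6    | 48     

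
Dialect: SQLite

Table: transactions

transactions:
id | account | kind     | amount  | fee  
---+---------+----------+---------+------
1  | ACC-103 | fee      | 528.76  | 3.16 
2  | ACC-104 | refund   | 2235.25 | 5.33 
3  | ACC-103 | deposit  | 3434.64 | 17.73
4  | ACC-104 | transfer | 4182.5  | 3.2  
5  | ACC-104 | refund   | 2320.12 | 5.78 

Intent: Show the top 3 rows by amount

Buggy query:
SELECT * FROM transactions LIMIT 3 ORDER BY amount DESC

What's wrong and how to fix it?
Bug: LIMIT must come after ORDER BY

Fix: Sort with ORDER BY, then apply LIMIT

Corrected query:
SELECT * FROM transactions ORDER BY amount DESC LIMIT 3

Result:
id | account | kind     | amount  | fee  
---+---------+----------+---------+------
4  | ACC-104 | transfer | 4182.5  | 3.2  
3  | ACC-103 | deposit  | 3434.64 | 17.73
5  | ACC-104 | refund   | 2320.12 | 5.78 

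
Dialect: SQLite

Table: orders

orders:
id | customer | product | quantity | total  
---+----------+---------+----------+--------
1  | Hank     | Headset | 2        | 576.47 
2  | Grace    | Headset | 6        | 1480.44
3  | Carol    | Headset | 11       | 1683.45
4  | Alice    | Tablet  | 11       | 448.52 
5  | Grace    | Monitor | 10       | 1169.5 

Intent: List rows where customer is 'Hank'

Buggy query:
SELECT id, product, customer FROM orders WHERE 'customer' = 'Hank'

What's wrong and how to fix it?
Bug: Single quotes denote string literals in SQL; the column name is being compared as a constant string

Fix: Reference the column as customer without single quotes

Corrected query:
SELECT id, product, customer FROM orders WHERE customer = 'Hank'

Result:
id | product | customer
---+---------+---------
1  | Headset | Hank    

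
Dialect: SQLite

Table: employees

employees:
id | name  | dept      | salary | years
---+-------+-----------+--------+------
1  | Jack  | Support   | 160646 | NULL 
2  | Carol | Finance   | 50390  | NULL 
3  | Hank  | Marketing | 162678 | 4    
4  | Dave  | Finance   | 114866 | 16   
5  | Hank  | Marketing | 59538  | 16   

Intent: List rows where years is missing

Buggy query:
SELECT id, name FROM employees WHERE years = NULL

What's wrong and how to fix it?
Bug: Comparing to NULL with '=' never matches; NULL = NULL is unknown, not true

Fix: Use IS NULL to test for NULL

Corrected query:
SELECT id, name FROM employees WHERE years IS NULL

Result:
id | name 
---+------
1  | Jack 
2  | Carol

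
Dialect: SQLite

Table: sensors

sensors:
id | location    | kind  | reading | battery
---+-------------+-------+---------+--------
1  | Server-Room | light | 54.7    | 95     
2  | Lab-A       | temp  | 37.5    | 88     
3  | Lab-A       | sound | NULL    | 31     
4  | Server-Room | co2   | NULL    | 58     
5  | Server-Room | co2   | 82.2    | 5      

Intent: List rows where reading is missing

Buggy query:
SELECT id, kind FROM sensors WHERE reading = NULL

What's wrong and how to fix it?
Bug: Comparing to NULL with '=' never matches; NULL = NULL is unknown, not true

Fix: Use IS NULL to test for NULL

Corrected query:
SELECT id, kind FROM sensors WHERE reading IS NULL

Result:
id | kind 
---+------
3  | sound
4  | co2  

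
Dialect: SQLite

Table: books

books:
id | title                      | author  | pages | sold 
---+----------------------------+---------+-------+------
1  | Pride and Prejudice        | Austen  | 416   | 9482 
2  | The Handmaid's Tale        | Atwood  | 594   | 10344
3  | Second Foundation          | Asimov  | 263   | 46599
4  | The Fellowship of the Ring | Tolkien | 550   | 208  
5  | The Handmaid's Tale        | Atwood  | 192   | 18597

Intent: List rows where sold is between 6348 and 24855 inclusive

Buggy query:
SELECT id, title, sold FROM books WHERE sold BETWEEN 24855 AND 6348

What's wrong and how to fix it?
Bug: BETWEEN expects the lower bound first; with 24855 AND 6348 the range is empty

Fix: Swap the bounds so the smaller value comes first

Corrected query:
SELECT id, title, sold FROM books WHERE sold BETWEEN 6348 AND 24855

Result:
id | title               | sold 
---+---------------------+------
1  | Pride and Prejudice | 9482 
2  | The Handmaid's Tale | 10344
5  | The Handmaid's Tale | 18597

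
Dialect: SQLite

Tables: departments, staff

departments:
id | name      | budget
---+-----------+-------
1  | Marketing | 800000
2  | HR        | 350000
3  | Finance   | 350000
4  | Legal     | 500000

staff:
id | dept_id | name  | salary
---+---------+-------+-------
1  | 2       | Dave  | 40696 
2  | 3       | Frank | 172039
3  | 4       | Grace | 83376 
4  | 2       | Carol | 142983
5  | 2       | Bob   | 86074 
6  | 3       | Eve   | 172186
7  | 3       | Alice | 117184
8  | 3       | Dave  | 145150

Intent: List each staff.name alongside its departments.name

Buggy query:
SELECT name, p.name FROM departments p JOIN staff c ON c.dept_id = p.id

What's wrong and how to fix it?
Bug: 'name' exists in both joined tables, so the database can't tell which one is meant

Fix: Prefix ambiguous columns with the table alias

Corrected query:
SELECT c.name, p.name FROM departments p JOIN staff c ON c.dept_id = p.id

Result:
name  | name   
------+--------
Dave  | HR     
Frank | Finance
Grace | Legal  
Carol | HR     
Bob   | HR     
Eve   | Finance
Alice | Finance
Dave  | Finance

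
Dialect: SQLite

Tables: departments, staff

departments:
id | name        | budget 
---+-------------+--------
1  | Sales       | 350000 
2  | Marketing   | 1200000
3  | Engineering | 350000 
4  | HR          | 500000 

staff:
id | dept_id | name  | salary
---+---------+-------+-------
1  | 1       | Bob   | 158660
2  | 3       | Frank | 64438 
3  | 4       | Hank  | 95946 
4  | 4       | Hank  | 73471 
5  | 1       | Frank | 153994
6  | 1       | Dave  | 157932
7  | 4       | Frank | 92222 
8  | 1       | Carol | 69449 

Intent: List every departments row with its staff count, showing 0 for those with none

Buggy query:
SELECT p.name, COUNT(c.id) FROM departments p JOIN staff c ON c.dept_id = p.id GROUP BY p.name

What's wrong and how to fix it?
Bug: INNER JOIN drops departments rows that have no matching staff rows

Fix: Switch to LEFT JOIN to retain unmatched parent rows

Corrected query:
SELECT p.name, COUNT(c.id) FROM departments p LEFT JOIN staff c ON c.dept_id = p.id GROUP BY p.name

Result:
name        | COUNT(c.id)
------------+------------
Engineering | 1          
HR          | 3          
Marketing   | 0          
Sales       | 4          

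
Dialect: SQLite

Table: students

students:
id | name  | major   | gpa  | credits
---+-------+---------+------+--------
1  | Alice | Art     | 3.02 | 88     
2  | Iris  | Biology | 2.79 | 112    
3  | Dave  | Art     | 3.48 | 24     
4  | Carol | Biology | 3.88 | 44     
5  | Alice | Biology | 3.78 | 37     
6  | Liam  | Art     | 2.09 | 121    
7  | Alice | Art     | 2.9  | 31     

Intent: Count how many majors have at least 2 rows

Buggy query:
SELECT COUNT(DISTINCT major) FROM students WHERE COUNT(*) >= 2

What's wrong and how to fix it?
Bug: COUNT(*) cannot appear in WHERE; the per-group count doesn't exist yet

Fix: Use a subquery that GROUPs and filters with HAVING, then count its rows

Corrected query:
SELECT COUNT(*) FROM (SELECT major FROM students GROUP BY major HAVING COUNT(*) >= 2)

Result:
COUNT(*)
--------
2       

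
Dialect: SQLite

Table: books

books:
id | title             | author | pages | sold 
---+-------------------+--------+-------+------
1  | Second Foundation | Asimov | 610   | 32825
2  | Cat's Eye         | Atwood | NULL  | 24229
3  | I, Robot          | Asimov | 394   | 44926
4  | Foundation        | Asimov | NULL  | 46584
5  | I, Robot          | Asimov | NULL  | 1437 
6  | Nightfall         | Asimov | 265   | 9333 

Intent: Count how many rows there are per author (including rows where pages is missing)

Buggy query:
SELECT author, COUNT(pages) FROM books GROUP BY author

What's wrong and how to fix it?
Bug: COUNT(column) counts non-NULL values only; rows with NULL pages aren't counted

Fix: Replace COUNT(pages) with COUNT(*)

Corrected query:
SELECT author, COUNT(*) FROM books GROUP BY author

Result:
author | COUNT(*)
-------+---------
Asimov | 5       
Atwood | 1       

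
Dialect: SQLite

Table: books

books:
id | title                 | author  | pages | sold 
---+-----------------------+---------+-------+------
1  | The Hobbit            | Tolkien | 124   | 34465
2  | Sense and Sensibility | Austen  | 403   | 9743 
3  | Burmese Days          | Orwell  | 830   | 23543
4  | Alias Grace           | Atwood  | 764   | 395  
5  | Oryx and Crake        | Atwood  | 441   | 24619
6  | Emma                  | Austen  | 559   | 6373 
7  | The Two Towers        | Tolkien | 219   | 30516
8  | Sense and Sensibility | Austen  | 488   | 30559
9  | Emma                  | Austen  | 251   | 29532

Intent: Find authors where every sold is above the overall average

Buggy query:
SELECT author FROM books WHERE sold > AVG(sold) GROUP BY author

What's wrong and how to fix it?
Bug: WHERE evaluates per row before aggregation, so AVG() is unavailable

Fix: Compute the overall average in a scalar subquery and compare each group's MIN against it in HAVING

Corrected query:
SELECT author FROM books GROUP BY author HAVING MIN(sold) > (SELECT AVG(sold) FROM books)

Result:
author 
-------
Orwell 
Tolkien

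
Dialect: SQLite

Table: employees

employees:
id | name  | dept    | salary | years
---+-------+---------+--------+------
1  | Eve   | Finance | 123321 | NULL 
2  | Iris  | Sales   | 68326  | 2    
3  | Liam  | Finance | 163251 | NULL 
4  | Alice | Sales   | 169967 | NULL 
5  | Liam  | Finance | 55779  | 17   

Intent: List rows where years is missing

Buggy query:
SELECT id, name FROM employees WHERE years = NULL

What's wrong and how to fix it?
Bug: '= NULL' is always unknown in SQL three-valued logic, so no rows match

Fix: Replace '= NULL' with 'IS NULL'

Corrected query:
SELECT id, name FROM employees WHERE years IS NULL

Result:
id | name 
---+------
1  | Eve  
3  | Liam 
4  | Alice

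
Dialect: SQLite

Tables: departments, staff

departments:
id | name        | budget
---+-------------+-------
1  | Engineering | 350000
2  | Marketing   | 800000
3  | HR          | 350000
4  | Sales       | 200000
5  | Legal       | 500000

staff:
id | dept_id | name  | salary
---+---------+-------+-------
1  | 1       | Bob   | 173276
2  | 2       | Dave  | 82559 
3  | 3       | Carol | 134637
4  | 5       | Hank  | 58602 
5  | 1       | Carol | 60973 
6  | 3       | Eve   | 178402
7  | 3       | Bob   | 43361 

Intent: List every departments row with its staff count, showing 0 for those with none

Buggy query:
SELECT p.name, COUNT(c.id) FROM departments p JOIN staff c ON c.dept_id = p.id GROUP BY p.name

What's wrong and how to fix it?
Bug: An inner join excludes parents with zero children

Fix: Switch to LEFT JOIN to retain unmatched parent rows

Corrected query:
SELECT p.name, COUNT(c.id) FROM departments p LEFT JOIN staff c ON c.dept_id = p.id GROUP BY p.name

Result:
name        | COUNT(c.id)
------------+------------
Engineering | 2          
HR          | 3          
Legal       | 1          
Marketing   | 1          
Sales       | 0          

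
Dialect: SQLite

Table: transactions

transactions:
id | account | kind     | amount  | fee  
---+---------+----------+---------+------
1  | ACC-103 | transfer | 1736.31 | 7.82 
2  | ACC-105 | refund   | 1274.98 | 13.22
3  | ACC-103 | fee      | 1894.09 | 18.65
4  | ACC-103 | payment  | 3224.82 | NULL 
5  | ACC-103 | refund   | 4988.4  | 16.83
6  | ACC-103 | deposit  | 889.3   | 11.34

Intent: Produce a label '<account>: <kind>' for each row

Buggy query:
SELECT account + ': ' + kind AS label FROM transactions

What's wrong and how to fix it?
Bug: SQLite uses || for string concatenation; + coerces text to numbers (yielding 0)

Fix: Use the || operator for string concatenation

Corrected query:
SELECT account || ': ' || kind AS label FROM transactions

Result:
label            
-----------------
ACC-103: transfer
ACC-105: refund  
ACC-103: fee     
ACC-103: payment 
ACC-103: refund  
ACC-103: deposit 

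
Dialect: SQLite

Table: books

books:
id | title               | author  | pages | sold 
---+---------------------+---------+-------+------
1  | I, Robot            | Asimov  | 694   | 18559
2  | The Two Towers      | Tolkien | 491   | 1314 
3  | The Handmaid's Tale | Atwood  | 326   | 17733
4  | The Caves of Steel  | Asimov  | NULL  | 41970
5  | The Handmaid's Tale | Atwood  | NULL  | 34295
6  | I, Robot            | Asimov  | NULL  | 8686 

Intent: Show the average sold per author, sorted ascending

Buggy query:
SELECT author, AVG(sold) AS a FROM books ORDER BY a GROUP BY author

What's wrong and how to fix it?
Bug: GROUP BY must precede ORDER BY

Fix: Move ORDER BY to the end, after GROUP BY

Corrected query:
SELECT author, AVG(sold) AS a FROM books GROUP BY author ORDER BY a

Result:
author  | a           
--------+-------------
Tolkien | 1314        
Asimov  | 23071.666667
Atwood  | 26014       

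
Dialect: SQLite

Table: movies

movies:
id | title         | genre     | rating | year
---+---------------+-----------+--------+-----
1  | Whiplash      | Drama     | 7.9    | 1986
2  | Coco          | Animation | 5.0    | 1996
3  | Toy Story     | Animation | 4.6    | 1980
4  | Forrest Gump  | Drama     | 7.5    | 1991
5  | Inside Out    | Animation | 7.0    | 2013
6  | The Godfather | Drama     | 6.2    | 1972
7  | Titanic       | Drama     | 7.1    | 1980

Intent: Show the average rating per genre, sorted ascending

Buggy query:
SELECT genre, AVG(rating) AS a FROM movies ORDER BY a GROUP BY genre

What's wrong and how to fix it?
Bug: GROUP BY must precede ORDER BY

Fix: Move ORDER BY to the end, after GROUP BY

Corrected query:
SELECT genre, AVG(rating) AS a FROM movies GROUP BY genre ORDER BY a

Result:
genre     | a       
----------+---------
Animation | 5.533333
Drama     | 7.175   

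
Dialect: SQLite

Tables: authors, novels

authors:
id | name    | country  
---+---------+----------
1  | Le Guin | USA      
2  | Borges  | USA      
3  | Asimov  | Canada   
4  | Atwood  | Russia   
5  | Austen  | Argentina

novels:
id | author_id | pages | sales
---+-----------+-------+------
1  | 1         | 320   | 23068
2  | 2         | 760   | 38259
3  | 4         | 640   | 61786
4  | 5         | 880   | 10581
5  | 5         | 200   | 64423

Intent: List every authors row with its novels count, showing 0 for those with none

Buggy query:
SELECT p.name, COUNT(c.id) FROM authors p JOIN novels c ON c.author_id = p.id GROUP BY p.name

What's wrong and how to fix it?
Bug: An inner join excludes parents with zero children

Fix: Use LEFT JOIN so parents without children still appear (COUNT(c.id) gives 0)

Corrected query:
SELECT p.name, COUNT(c.id) FROM authors p LEFT JOIN novels c ON c.author_id = p.id GROUP BY p.name

Result:
name    | COUNT(c.id)
--------+------------
Asimov  | 0          
Atwood  | 1          
Austen  | 2          
Borges  | 1          
Le Guin | 1          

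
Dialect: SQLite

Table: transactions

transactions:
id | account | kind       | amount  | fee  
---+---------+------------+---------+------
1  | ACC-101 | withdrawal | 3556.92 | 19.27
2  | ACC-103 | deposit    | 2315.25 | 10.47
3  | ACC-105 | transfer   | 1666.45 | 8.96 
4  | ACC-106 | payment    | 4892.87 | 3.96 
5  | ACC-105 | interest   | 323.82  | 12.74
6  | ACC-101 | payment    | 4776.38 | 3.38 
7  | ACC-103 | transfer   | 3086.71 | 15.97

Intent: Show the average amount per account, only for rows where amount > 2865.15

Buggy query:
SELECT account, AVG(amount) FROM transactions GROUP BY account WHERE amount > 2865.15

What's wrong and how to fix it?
Bug: WHERE cannot follow GROUP BY

Fix: Move the WHERE clause before GROUP BY

Corrected query:
SELECT account, AVG(amount) FROM transactions WHERE amount > 2865.15 GROUP BY account

Result:
account | AVG(amount)
--------+------------
ACC-101 | 4166.65    
ACC-103 | 3086.71    
ACC-106 | 4892.87    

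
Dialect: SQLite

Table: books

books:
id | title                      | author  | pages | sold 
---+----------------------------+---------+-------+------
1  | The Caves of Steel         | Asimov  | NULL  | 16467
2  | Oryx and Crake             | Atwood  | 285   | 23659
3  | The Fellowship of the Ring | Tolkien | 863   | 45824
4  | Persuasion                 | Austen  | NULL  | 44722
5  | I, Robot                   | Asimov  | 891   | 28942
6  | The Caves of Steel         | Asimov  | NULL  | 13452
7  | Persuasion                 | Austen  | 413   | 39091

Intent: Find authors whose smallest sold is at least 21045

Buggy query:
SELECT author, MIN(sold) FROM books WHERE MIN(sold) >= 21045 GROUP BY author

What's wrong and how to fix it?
Bug: MIN() in WHERE is a misuse of aggregate

Fix: Use HAVING for the per-group MIN condition

Corrected query:
SELECT author, MIN(sold) FROM books GROUP BY author HAVING MIN(sold) >= 21045

Result:
author  | MIN(sold)
--------+----------
Atwood  | 23659    
Austen  | 39091    
Tolkien | 45824    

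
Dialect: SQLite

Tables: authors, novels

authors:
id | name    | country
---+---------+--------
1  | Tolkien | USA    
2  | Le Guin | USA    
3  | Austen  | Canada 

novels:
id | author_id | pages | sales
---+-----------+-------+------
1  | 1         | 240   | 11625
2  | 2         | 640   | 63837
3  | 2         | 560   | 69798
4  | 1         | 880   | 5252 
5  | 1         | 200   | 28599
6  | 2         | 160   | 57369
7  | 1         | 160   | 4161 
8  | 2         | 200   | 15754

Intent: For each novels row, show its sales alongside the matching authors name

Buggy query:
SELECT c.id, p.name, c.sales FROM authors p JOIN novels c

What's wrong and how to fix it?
Bug: JOIN with no ON clause produces a cartesian product; every novels row pairs with every authors row

Fix: Specify the join condition linking the foreign key to the parent id

Corrected query:
SELECT c.id, p.name, c.sales FROM authors p JOIN novels c ON c.author_id = p.id

Result:
id | name    | sales
---+---------+------
1  | Tolkien | 11625
2  | Le Guin | 63837
3  | Le Guin | 69798
4  | Tolkien | 5252 
5  | Tolkien | 28599
6  | Le Guin | 57369
7  | Tolkien | 4161 
8  | Le Guin | 15754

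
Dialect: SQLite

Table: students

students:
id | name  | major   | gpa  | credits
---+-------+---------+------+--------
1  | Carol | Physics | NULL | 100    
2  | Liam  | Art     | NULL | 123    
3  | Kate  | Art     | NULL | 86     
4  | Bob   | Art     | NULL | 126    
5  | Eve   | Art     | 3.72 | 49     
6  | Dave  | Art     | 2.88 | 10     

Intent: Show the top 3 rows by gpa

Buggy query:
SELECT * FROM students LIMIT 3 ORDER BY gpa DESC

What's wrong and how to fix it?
Bug: LIMIT must come after ORDER BY

Fix: Swap the clauses: ORDER BY first, then LIMIT

Corrected query:
SELECT * FROM students ORDER BY gpa DESC LIMIT 3

Result:
id | name  | major   | gpa  | credits
---+-------+---------+------+--------
5  | Eve   | Art     | 3.72 | 49     
6  | Dave  | Art     | 2.88 | 10     
1  | Carol | Physics | NULL | 100    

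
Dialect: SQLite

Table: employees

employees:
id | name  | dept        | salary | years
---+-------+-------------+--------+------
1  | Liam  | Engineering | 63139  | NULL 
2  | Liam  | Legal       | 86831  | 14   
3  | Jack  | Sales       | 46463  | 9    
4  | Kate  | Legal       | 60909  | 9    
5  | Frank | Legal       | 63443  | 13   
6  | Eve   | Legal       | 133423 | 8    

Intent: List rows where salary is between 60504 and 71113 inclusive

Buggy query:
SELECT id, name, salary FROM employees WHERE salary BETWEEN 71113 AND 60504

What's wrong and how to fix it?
Bug: BETWEEN expects the lower bound first; with 71113 AND 60504 the range is empty

Fix: Swap the bounds so the smaller value comes first

Corrected query:
SELECT id, name, salary FROM employees WHERE salary BETWEEN 60504 AND 71113

Result:
id | name  | salary
---+-------+-------
1  | Liam  | 63139 
4  | Kate  | 60909 
5  | Frank | 63443 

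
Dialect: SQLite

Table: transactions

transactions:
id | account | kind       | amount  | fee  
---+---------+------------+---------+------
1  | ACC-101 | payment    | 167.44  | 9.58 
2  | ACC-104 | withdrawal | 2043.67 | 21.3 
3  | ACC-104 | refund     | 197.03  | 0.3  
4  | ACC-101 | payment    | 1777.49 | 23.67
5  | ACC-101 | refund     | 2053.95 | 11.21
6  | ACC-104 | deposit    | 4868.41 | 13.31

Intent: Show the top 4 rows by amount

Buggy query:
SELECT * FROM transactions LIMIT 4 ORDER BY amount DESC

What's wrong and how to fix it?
Bug: ORDER BY cannot follow LIMIT; LIMIT is the final clause

Fix: Swap the clauses: ORDER BY first, then LIMIT

Corrected query:
SELECT * FROM transactions ORDER BY amount DESC LIMIT 4

Result:
id | account | kind       | amount  | fee  
---+---------+------------+---------+------
6  | ACC-104 | deposit    | 4868.41 | 13.31
5  | ACC-101 | refund     | 2053.95 | 11.21
2  | ACC-104 | withdrawal | 2043.67 | 21.3 
4  | ACC-101 | payment    | 1777.49 | 23.67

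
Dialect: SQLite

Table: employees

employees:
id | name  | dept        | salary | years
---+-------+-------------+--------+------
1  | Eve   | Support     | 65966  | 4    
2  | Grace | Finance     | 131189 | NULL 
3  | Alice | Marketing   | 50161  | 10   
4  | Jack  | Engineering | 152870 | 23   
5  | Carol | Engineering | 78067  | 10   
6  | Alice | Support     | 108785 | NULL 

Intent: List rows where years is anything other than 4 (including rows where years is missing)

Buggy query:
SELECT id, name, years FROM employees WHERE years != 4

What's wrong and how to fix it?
Bug: 'years != 4' is unknown when years is NULL, so NULL rows are silently excluded

Fix: Handle NULL separately with IS NULL alongside the inequality

Corrected query:
SELECT id, name, years FROM employees WHERE years != 4 OR years IS NULL

Result:
id | name  | years
---+-------+------
2  | Grace | NULL 
3  | Alice | 10   
4  | Jack  | 23   
5  | Carol | 10   
6  | Alice | NULL 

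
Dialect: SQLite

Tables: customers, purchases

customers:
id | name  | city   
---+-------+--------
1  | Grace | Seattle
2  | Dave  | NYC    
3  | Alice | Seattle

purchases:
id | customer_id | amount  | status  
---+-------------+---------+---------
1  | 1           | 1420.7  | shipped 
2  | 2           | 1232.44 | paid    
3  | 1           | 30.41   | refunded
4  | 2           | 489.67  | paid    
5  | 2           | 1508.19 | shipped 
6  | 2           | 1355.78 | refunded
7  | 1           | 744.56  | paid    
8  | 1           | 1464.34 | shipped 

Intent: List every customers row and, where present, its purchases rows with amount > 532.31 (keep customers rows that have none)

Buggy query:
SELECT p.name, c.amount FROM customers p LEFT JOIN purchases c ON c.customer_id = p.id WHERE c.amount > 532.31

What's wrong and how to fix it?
Bug: A WHERE condition on the right-hand table after LEFT JOIN drops unmatched parents

Fix: Put 'c.amount > 532.31' in the JOIN's ON clause instead of WHERE

Corrected query:
SELECT p.name, c.amount FROM customers p LEFT JOIN purchases c ON c.customer_id = p.id AND c.amount > 532.31

Result:
name  | amount 
------+--------
Grace | 744.56 
Grace | 1420.7 
Grace | 1464.34
Dave  | 1232.44
Dave  | 1355.78
Dave  | 1508.19
Alice | NULL   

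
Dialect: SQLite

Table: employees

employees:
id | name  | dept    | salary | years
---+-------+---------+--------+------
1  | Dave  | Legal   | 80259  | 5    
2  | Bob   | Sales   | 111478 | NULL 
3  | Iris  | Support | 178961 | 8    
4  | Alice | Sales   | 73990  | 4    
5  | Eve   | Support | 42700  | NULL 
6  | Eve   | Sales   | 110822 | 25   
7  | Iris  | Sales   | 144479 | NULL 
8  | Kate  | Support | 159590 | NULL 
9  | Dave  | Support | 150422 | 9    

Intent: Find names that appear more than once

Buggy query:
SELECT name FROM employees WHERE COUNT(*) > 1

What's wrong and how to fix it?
Bug: COUNT(*) is an aggregate and cannot be used in WHERE

Fix: Group first, then use HAVING for the count condition

Corrected query:
SELECT name FROM employees GROUP BY name HAVING COUNT(*) > 1

Result:
name
----
Dave
Eve 
Iris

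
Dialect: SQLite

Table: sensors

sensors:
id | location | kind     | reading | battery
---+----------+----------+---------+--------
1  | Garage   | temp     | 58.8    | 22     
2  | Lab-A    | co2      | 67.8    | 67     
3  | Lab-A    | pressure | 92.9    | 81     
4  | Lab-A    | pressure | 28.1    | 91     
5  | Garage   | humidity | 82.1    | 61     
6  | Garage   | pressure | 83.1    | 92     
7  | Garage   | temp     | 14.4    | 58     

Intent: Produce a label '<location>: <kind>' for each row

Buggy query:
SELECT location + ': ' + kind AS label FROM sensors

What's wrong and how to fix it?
Bug: '+' is numeric addition; on text columns SQLite converts them to 0 instead of concatenating

Fix: Use the || operator for string concatenation

Corrected query:
SELECT location || ': ' || kind AS label FROM sensors

Result:
label           
----------------
Garage: temp    
Lab-A: co2      
Lab-A: pressure 
Lab-A: pressure 
Garage: humidity
Garage: pressure
Garage: temp    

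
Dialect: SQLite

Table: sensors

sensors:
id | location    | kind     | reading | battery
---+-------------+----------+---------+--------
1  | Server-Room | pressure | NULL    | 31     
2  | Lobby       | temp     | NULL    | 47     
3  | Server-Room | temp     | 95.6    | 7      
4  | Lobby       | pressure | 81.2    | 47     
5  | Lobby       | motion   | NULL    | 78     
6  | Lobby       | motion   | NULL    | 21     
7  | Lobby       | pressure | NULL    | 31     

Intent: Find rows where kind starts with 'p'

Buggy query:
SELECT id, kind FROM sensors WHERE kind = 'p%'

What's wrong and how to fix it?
Bug: '=' compares the literal string including the % character; pattern matching needs LIKE

Fix: Use LIKE for wildcard pattern matching

Corrected query:
SELECT id, kind FROM sensors WHERE kind LIKE 'p%'

Result:
id | kind    
---+---------
1  | pressure
4  | pressure
7  | pressure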